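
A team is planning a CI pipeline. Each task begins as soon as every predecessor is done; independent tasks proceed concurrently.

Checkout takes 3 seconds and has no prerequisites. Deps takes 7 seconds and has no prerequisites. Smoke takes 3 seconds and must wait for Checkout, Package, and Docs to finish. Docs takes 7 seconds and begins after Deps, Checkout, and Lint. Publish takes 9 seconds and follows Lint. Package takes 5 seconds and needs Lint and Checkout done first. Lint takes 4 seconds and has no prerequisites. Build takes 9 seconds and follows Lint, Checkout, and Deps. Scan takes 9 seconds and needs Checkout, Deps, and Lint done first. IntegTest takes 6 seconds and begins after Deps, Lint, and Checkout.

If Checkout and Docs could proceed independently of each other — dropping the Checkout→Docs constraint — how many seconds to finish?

Original critical path: Deps→Docs→Smoke = 7+7+3 = 17 ⇒ 17 seconds.
Dropping Checkout→Docs doesn't change Docs's earliest start (7); another predecessor still binds.
The longest chain is now Deps→Docs→Smoke = 7+7+3 = 17, so the schedule takes 17 seconds.

17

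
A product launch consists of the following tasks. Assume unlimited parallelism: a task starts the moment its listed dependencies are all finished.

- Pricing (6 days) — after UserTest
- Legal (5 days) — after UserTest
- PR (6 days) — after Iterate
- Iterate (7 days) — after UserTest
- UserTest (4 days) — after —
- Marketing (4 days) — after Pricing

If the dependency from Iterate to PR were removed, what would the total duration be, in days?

14

Before: longest chain UserTest→Iterate→PR = 4+7+6 = 17, finish 17.
Without Iterate→PR, PR's earliest start moves from 11 to 0.
New critical path: UserTest→Pricing→Marketing = 4+6+4 = 14 ⇒ 14 days.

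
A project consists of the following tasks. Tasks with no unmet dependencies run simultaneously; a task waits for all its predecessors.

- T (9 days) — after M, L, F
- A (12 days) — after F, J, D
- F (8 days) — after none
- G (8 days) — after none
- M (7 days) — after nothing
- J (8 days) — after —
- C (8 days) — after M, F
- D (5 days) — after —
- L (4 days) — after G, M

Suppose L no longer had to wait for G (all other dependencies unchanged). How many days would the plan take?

20

With the dependency in place, G→L→T = 8+4+9 = 21 sets the finish at 21 days.
Without G→L, L's earliest start moves from 8 to 7.
New critical path: M→L→T = 7+4+9 = 20 ⇒ 20 days.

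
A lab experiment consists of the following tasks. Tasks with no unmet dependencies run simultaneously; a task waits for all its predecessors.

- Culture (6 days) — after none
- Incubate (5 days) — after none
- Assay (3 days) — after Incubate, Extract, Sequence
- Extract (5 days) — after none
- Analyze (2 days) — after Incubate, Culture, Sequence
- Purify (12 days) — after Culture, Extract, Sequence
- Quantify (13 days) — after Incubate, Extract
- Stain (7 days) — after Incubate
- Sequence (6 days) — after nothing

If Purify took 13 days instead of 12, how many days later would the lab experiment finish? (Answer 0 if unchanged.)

1

The binding path is Culture→Purify = 6+12 = 18; finish at 18 days.
Purify is on the critical path; changing it to 13 makes that path 19 days.
The critical path is still Culture→Purify; finish is now 19 days.
Change in finish: 19 − 18 = +1 days.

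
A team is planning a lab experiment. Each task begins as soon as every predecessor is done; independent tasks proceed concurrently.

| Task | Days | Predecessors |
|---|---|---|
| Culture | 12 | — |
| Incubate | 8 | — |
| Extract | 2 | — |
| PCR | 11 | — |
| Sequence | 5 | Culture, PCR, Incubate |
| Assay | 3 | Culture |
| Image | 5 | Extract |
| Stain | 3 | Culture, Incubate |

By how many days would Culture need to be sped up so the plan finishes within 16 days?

1

Current finish: 17 days; target: 16.
Culture is on every critical path, so each day cut from Culture cuts the finish by one (this holds down to a finish of 16).
Need 17 − 16 = 1 day off Culture → Culture becomes 11 days, finish becomes 16.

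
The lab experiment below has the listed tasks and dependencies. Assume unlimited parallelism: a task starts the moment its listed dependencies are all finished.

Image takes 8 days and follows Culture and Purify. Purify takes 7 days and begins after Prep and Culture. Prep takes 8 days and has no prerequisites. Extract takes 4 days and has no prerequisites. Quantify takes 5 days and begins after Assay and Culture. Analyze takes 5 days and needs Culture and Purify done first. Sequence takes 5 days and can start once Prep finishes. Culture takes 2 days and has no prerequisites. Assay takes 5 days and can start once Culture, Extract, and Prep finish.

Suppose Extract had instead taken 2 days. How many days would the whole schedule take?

23

Baseline: Prep→Purify→Image = 8+7+8 = 23 → 23 days.
Extract is off the critical path — its longest chain is 14 days, giving 9 of slack.
That remains the longest chain; total 23 days.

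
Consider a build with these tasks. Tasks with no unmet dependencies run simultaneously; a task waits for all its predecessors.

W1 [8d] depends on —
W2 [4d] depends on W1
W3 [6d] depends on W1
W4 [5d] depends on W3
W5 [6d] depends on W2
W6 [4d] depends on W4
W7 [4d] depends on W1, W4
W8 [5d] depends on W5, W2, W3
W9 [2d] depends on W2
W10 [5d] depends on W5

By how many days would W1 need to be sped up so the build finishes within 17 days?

Current finish: 23 days; target: 17.
W1 is on every critical path, so each day cut from W1 cuts the finish by one (this holds down to a finish of 16).
Need 23 − 17 = 6 days off W1 → W1 becomes 2 days, finish becomes 17.

6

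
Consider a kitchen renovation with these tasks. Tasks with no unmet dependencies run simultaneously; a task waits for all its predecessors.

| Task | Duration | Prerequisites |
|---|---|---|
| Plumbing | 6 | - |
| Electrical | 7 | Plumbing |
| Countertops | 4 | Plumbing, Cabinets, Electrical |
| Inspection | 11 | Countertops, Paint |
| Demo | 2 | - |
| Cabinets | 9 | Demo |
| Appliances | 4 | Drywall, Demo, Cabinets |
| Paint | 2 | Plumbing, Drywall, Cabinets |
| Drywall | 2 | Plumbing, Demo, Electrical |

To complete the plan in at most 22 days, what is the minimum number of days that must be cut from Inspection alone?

Current finish: 28 days; target: 22.
Inspection is on every critical path, so each day cut from Inspection cuts the finish by one (this holds down to a finish of 19).
Need 28 − 22 = 6 days off Inspection → Inspection becomes 5 days, finish becomes 22.

6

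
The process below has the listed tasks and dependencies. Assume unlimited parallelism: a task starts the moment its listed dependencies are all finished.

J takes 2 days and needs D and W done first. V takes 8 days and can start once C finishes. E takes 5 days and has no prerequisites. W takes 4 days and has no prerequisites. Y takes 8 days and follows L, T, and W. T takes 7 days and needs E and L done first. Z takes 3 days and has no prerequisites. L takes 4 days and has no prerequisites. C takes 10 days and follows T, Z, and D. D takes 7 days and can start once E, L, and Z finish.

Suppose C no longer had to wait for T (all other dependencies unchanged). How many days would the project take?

30

With the dependency in place, E→D→C→V = 5+7+10+8 = 30 sets the finish at 30 days.
Dropping T→C doesn't change C's earliest start (12); another predecessor still binds.
New critical path: E→D→C→V = 5+7+10+8 = 30 ⇒ 30 days.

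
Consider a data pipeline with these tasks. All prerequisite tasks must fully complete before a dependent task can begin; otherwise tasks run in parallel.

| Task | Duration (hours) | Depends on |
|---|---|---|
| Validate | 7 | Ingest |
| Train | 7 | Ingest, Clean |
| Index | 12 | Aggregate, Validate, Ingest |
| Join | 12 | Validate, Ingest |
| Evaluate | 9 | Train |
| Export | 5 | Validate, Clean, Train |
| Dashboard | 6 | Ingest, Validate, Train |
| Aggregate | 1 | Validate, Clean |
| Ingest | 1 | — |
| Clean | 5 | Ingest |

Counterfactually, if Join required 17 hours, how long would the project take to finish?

25

As given, the longest chain is Ingest→Clean→Train→Evaluate = 1+5+7+9 = 22, so the finish is 22 hours.
Join is off the critical path — its longest chain is 20 hours, giving 2 of slack.
New critical path: Ingest→Validate→Join = 1+7+17 = 25 ⇒ 25 hours.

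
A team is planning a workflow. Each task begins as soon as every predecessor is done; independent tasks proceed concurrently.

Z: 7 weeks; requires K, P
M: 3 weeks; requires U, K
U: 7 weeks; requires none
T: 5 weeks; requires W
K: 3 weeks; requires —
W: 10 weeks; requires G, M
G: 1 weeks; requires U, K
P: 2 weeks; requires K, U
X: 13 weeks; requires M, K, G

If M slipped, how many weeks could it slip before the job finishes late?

The longest chain is U→M→W→T = 7+3+10+5 = 25; overall finish 25 weeks.
Longest path through M: 25 weeks (earliest finish 10, latest finish 10).
Float = 25 − 25 = 0.

0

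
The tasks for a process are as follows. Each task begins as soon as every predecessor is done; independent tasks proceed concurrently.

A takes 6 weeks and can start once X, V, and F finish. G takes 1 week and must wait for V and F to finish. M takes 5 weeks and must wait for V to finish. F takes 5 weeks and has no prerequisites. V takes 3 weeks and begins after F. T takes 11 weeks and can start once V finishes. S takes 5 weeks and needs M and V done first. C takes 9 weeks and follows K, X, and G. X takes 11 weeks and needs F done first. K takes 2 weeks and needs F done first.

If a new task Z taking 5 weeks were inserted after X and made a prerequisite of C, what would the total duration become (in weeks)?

30

Originally the job takes 25 weeks.
With Z inserted, C now waits for max(K, X, G, Z).
New critical path: F→X→Z→C = 5+11+5+9 = 30 ⇒ 30 weeks.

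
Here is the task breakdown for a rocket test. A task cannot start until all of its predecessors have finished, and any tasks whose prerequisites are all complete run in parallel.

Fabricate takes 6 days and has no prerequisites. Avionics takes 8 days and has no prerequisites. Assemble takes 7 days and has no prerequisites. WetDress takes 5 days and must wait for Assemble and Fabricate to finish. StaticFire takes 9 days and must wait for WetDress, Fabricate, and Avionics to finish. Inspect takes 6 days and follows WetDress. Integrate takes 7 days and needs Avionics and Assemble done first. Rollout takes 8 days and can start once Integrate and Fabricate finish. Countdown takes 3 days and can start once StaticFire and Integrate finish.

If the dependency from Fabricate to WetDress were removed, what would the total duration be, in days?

24

With the dependency in place, Assemble→WetDress→StaticFire→Countdown = 7+5+9+3 = 24 sets the finish at 24 days.
Dropping Fabricate→WetDress doesn't change WetDress's earliest start (7); another predecessor still binds.
After: Assemble→WetDress→StaticFire→Countdown = 7+5+9+3 = 24 → 24 days.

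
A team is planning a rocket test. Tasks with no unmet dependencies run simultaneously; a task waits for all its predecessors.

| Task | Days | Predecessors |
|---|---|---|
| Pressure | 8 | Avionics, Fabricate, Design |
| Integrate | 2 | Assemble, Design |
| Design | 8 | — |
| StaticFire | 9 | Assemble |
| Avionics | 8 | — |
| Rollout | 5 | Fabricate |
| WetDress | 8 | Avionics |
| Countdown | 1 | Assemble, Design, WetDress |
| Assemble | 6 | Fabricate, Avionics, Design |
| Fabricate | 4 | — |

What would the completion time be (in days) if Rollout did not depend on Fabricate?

23

With the dependency in place, Design→Assemble→StaticFire = 8+6+9 = 23 sets the finish at 23 days.
Without Fabricate→Rollout, Rollout's earliest start moves from 4 to 0.
After: Design→Assemble→StaticFire = 8+6+9 = 23 → 23 days.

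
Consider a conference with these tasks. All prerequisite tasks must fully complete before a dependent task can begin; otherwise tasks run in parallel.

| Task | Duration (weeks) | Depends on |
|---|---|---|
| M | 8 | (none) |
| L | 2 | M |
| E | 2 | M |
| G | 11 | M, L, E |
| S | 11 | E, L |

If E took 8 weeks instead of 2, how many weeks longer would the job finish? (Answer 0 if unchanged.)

6

Baseline: M→E→G = 8+2+11 = 21 → 21 weeks.
Since E is critical, the +6 change carries straight to that chain (now 27 weeks).
No other chain overtakes it, so the finish is 27 weeks.
Change in finish: 27 − 21 = +6 weeks.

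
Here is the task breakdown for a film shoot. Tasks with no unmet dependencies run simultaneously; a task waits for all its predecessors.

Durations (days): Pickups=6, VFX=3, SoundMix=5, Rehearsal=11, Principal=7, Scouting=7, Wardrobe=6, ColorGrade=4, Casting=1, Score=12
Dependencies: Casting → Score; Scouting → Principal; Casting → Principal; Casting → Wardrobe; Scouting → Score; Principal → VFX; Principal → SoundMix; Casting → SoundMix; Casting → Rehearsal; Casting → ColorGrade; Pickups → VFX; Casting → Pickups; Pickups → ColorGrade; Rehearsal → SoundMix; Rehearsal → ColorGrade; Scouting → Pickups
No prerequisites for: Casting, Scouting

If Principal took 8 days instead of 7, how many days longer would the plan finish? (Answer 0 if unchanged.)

Baseline: Scouting→Principal→SoundMix = 7+7+5 = 19 → 19 days.
Principal lies on that path, so at 8 days the path becomes 20 days.
No other chain overtakes it, so the finish is 20 days.
Change in finish: 20 − 19 = +1 days.

1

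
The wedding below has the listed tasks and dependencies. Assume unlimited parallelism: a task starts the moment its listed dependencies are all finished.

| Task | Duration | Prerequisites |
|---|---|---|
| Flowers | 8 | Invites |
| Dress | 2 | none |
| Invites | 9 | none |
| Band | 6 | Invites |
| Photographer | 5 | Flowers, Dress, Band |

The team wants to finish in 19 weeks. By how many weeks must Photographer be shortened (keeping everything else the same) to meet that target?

Current finish: 22 weeks; target: 19.
Photographer is on every critical path, so each week cut from Photographer cuts the finish by one (this holds down to a finish of 18).
Need 22 − 19 = 3 weeks off Photographer → Photographer becomes 2 weeks, finish becomes 19.

3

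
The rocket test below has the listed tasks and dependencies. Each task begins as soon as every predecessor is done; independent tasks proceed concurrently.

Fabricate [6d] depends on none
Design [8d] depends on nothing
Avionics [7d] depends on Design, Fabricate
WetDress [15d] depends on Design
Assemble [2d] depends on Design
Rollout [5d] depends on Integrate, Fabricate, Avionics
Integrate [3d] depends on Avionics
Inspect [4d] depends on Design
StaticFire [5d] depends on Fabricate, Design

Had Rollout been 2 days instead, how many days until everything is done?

Actual critical path: Design→Avionics→Integrate→Rollout = 8+7+3+5 = 23 ⇒ 23 days.
Rollout lies on that path, so at 2 days the path becomes 20 days.
The binding chain switches to Design→WetDress = 8+15 = 23; finish 23 days.

23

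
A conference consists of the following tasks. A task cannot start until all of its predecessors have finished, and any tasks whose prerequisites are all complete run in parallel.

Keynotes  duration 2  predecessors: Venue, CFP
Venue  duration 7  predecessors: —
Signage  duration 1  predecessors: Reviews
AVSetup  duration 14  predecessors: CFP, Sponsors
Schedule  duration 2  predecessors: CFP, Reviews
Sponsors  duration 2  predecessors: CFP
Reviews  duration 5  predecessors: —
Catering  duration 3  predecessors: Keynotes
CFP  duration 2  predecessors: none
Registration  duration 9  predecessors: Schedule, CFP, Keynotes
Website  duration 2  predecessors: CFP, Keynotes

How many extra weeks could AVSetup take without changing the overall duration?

Critical path: Venue→Keynotes→Registration = 7+2+9 = 18, so the finish is 18 weeks.
The longest chain containing AVSetup totals 18 weeks.
So AVSetup can slip 18 − 18 = 0 weeks.

0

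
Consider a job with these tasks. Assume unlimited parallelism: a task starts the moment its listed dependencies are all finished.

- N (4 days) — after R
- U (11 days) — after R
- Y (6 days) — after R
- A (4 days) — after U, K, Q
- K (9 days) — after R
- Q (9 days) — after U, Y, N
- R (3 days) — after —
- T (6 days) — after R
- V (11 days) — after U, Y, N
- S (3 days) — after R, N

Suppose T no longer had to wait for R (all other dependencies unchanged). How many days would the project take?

27

With the dependency in place, R→U→Q→A = 3+11+9+4 = 27 sets the finish at 27 days.
Without R→T, T's earliest start moves from 3 to 0.
The longest chain is now R→U→Q→A = 3+11+9+4 = 27, so the project takes 27 days.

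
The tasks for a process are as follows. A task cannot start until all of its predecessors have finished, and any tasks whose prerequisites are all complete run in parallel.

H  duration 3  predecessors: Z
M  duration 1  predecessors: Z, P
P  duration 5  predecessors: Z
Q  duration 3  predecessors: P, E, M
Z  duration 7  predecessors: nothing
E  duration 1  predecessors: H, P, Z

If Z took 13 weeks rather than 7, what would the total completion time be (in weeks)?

Baseline: Z→P→E→Q = 7+5+1+3 = 16 → 16 weeks.
Z is on the critical path; changing it to 13 makes that path 22 weeks.
No other chain overtakes it, so the finish is 22 weeks.

22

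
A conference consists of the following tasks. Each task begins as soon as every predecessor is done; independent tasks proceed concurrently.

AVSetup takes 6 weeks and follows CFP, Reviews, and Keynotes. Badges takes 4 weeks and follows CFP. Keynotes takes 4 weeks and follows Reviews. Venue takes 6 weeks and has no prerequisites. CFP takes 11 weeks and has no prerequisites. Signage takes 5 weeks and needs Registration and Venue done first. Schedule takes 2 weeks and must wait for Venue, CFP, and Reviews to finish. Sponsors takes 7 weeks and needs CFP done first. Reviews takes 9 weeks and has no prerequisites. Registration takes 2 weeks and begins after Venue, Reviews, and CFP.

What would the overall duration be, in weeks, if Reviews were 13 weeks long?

Baseline: Reviews→Keynotes→AVSetup = 9+4+6 = 19 → 19 weeks.
Reviews is on the critical path; changing it to 13 makes that path 23 weeks.
The critical path is still Reviews→Keynotes→AVSetup; finish is now 23 weeks.

23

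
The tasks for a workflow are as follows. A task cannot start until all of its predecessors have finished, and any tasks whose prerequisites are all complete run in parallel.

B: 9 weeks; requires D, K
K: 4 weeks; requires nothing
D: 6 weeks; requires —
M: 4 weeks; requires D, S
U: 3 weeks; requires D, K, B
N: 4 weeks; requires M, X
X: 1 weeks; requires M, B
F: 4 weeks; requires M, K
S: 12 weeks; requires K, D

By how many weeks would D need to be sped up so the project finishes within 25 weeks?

2

Current finish: 27 weeks; target: 25.
D is on every critical path, so each week cut from D cuts the finish by one (this holds down to a finish of 25).
Need 27 − 25 = 2 weeks off D → D becomes 4 weeks, finish becomes 25.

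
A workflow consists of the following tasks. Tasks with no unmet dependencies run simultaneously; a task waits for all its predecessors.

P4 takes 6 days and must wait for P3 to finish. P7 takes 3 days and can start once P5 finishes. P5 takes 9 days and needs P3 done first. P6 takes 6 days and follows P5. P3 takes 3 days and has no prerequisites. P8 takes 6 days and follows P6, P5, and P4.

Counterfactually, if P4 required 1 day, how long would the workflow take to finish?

Actual critical path: P3→P5→P6→P8 = 3+9+6+6 = 24 ⇒ 24 days.
The longest path through P4 is only 15 days, so P4 has float 9.
That remains the longest chain; total 24 days.

24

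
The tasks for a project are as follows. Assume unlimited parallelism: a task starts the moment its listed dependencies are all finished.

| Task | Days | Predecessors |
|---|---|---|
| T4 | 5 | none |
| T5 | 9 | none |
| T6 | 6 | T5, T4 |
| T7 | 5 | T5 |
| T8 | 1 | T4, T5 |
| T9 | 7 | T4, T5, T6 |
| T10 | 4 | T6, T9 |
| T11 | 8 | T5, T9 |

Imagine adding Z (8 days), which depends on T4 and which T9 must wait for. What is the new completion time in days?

Originally the project takes 30 days.
With Z inserted, T9 now waits for max(T4, T5, T6, Z).
New critical path: T5→T6→T9→T11 = 9+6+7+8 = 30 ⇒ 30 days.

30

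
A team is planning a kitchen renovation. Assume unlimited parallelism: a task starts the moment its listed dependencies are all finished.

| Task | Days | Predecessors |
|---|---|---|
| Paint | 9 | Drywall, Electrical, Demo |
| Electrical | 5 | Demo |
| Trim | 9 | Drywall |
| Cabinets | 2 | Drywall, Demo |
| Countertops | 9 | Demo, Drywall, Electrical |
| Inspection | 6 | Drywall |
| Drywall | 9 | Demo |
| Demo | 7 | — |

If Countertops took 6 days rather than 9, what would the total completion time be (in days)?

Actual critical path: Demo→Drywall→Countertops = 7+9+9 = 25 ⇒ 25 days.
Since Countertops is critical, the -3 change carries straight to that chain (now 22 days).
The binding chain switches to Demo→Drywall→Paint = 7+9+9 = 25; finish 25 days.

25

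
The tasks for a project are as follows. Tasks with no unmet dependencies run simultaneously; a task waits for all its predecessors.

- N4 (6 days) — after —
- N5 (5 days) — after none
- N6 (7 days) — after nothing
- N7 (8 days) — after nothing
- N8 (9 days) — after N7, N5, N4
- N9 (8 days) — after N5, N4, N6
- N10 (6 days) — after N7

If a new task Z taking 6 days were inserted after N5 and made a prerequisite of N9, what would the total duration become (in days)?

19

Originally the project takes 17 days.
With Z inserted, N9 now waits for max(N5, N4, N6, Z).
New critical path: N5→Z→N9 = 5+6+8 = 19 ⇒ 19 days.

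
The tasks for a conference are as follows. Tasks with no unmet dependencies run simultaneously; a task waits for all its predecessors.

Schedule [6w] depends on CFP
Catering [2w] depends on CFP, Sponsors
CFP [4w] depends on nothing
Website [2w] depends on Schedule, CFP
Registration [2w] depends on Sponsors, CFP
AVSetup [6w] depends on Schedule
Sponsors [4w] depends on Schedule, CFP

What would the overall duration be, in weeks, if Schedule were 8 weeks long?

18

Critical path before the change: CFP→Schedule→Sponsors→Registration = 4+6+4+2 = 16 giving 16 weeks.
Since Schedule is critical, the +2 change carries straight to that chain (now 18 weeks).
No other chain overtakes it, so the finish is 18 weeks.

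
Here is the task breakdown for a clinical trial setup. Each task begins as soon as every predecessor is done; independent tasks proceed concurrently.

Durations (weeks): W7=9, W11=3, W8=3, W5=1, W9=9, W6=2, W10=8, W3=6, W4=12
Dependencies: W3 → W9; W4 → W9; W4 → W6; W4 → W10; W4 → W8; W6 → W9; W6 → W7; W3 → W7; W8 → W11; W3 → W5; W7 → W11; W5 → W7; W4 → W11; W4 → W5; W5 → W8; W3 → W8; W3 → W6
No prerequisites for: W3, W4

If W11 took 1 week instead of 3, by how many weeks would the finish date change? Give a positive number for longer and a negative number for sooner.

As given, the longest chain is W4→W6→W7→W11 = 12+2+9+3 = 26, so the finish is 26 weeks.
W11 is on the critical path; changing it to 1 makes that path 24 weeks.
That remains the longest chain; total 24 weeks.
Change in finish: 24 − 26 = -2 weeks.

-2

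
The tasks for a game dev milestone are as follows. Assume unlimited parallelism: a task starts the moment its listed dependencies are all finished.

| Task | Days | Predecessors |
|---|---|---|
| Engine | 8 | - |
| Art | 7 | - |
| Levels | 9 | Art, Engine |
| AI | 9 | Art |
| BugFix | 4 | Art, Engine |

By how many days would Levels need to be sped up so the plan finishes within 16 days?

Current finish: 17 days; target: 16.
Levels is on every critical path, so each day cut from Levels cuts the finish by one (this holds down to a finish of 16).
Need 17 − 16 = 1 day off Levels → Levels becomes 8 days, finish becomes 16.

1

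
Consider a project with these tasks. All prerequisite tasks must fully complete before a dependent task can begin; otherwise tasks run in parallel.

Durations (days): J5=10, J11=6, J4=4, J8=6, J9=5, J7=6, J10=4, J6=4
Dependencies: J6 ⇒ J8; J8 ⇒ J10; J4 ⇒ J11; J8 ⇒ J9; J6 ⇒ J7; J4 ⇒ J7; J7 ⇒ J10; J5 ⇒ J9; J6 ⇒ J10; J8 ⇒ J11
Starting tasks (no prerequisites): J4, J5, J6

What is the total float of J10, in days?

The longest chain is J6→J8→J11 = 4+6+6 = 16; overall finish 16 days.
The longest chain containing J10 totals 14 days.
Slack of J10 = 12 − 10 = 2 days.

2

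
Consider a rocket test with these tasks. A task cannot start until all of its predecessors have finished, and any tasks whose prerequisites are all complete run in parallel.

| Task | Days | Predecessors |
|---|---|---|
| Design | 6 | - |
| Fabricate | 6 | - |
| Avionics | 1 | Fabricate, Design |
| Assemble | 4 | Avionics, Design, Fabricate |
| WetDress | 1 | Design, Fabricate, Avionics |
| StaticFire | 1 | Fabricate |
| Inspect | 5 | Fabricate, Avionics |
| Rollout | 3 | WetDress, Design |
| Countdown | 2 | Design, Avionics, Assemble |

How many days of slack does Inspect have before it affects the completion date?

Design→Avionics→Assemble→Countdown = 6+1+4+2 = 13 sets the makespan at 13 days.
Inspect finishes as early as 12 and must finish by 13.
Float = 13 − 12 = 1.

1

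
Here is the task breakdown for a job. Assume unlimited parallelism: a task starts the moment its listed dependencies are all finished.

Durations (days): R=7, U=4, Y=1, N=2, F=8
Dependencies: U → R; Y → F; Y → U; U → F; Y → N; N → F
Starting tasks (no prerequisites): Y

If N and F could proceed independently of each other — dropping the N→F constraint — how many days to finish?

13

Before: longest chain Y→U→F = 1+4+8 = 13, finish 13.
Dropping N→F doesn't change F's earliest start (5); another predecessor still binds.
The longest chain is now Y→U→F = 1+4+8 = 13, so the project takes 13 days.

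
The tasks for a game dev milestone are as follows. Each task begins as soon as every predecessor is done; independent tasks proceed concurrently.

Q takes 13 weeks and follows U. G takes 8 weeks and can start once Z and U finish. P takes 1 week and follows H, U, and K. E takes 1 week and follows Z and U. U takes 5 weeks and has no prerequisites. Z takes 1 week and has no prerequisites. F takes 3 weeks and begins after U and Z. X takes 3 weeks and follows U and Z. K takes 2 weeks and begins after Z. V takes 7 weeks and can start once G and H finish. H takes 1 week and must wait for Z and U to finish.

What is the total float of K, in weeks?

Critical path: U→G→V = 5+8+7 = 20, so the finish is 20 weeks.
Longest path through K: 4 weeks (earliest finish 3, latest finish 19).
Slack of K = 17 − 1 = 16 weeks.

16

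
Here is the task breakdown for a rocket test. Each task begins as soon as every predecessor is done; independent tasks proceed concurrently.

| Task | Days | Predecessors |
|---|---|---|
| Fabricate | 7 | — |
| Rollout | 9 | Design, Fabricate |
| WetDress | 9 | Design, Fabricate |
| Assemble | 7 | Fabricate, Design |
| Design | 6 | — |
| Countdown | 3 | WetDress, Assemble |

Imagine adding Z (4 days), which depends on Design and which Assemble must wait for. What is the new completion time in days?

Originally the rocket test takes 19 days.
With Z inserted, Assemble now waits for max(Fabricate, Design, Z).
New critical path: Design→Z→Assemble→Countdown = 6+4+7+3 = 20 ⇒ 20 days.

20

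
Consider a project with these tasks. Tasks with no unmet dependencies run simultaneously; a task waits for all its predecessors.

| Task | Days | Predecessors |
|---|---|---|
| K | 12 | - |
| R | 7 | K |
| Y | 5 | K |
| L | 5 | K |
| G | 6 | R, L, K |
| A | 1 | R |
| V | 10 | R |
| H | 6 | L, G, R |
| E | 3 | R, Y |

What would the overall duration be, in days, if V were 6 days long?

31

Actual critical path: K→R→G→H = 12+7+6+6 = 31 ⇒ 31 days.
V has 2 days of float (longest path through it is 29).
That remains the longest chain; total 31 days.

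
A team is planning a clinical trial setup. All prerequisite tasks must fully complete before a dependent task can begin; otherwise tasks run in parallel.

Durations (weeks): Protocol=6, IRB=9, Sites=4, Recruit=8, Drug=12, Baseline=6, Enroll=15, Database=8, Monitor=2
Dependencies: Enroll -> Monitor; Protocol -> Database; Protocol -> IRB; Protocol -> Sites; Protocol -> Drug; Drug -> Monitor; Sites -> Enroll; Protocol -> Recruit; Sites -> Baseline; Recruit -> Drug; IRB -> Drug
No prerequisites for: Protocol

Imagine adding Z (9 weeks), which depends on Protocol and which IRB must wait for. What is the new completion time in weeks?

38

Originally the project takes 29 weeks.
With Z inserted, IRB now waits for max(Protocol, Z).
New critical path: Protocol→Z→IRB→Drug→Monitor = 6+9+9+12+2 = 38 ⇒ 38 weeks.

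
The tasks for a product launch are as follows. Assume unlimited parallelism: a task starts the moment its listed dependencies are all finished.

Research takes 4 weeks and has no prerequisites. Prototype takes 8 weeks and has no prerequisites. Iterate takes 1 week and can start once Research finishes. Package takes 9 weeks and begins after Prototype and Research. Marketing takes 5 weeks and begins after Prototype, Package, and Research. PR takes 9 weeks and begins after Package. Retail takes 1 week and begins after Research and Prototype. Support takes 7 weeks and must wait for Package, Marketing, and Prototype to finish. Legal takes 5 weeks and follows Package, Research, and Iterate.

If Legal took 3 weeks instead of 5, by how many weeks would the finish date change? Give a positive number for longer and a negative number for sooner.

Baseline: Prototype→Package→Marketing→Support = 8+9+5+7 = 29 → 29 weeks.
The longest path through Legal is only 22 weeks, so Legal has float 7.
That remains the longest chain; total 29 weeks.
Change in finish: 29 − 29 = +0 weeks.

0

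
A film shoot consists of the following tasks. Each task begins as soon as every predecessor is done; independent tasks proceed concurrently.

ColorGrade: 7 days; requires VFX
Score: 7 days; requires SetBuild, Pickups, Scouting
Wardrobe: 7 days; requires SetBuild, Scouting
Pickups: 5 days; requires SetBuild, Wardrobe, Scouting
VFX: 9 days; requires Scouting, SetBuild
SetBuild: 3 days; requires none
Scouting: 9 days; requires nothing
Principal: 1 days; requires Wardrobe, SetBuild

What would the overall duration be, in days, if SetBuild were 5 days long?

Baseline: Scouting→Wardrobe→Pickups→Score = 9+7+5+7 = 28 → 28 days.
The longest path through SetBuild is only 22 days, so SetBuild has float 6.
No other chain overtakes it, so the finish is 28 days.

28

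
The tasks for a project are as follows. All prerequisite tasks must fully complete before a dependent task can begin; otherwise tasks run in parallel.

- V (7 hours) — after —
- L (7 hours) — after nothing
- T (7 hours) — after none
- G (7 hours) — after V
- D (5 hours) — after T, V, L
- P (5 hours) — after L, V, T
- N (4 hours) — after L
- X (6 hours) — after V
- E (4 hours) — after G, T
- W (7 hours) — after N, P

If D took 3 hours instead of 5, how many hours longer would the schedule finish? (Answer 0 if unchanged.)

As given, the longest chain is V→P→W = 7+5+7 = 19, so the finish is 19 hours.
D is off the critical path — its longest chain is 12 hours, giving 7 of slack.
The critical path is still V→P→W; finish is now 19 hours.
Change in finish: 19 − 19 = +0 hours.

0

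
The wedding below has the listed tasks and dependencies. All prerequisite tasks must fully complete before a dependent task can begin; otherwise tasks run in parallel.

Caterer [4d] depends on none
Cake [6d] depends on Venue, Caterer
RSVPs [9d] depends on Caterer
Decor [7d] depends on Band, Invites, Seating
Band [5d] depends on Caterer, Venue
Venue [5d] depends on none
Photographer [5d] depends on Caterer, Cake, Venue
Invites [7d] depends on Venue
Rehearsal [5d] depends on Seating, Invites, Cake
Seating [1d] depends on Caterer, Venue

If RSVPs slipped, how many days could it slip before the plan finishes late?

6

Critical path: Venue→Invites→Decor = 5+7+7 = 19, so the finish is 19 days.
Longest path through RSVPs: 13 days (earliest finish 13, latest finish 19).
Slack of RSVPs = 10 − 4 = 6 days.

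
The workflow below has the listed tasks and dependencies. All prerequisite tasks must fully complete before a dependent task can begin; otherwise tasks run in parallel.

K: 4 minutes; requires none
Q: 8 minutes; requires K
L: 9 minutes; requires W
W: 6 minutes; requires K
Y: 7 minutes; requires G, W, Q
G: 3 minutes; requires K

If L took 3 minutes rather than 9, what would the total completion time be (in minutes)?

Baseline: K→W→L = 4+6+9 = 19 → 19 minutes.
Since L is critical, the -6 change carries straight to that chain (now 13 minutes).
Now K→Q→Y = 4+8+7 = 19 is longest, so the finish becomes 19 minutes.

19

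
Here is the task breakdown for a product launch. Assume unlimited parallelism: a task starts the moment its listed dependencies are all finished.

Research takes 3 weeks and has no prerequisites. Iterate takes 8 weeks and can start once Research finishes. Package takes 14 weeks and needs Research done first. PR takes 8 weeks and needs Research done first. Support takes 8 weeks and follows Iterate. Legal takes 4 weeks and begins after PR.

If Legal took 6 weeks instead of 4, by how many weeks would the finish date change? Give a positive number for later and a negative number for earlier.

Baseline: Research→Iterate→Support = 3+8+8 = 19 → 19 weeks.
Legal has 4 weeks of float (longest path through it is 15).
The critical path is still Research→Iterate→Support; finish is now 19 weeks.
Change in finish: 19 − 19 = +0 weeks.

0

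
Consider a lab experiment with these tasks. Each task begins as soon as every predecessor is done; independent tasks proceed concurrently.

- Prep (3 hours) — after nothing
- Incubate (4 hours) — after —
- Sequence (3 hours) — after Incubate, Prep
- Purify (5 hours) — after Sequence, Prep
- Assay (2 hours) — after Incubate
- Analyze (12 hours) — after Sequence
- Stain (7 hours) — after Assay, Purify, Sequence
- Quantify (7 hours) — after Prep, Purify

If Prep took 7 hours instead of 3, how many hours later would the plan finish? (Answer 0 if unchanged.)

3

Baseline: Incubate→Sequence→Purify→Stain = 4+3+5+7 = 19 → 19 hours.
Prep has 1 hour of float (longest path through it is 18).
The binding chain switches to Prep→Sequence→Purify→Stain = 7+3+5+7 = 22; finish 22 hours.
Change in finish: 22 − 19 = +3 hours.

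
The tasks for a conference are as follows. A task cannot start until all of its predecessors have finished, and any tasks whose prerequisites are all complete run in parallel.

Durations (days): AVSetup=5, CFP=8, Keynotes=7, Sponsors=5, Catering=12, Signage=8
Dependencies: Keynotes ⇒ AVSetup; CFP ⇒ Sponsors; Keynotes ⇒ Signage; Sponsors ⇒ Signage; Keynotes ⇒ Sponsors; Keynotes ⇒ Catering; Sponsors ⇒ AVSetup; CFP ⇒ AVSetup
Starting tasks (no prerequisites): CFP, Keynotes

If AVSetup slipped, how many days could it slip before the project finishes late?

The longest chain is CFP→Sponsors→Signage = 8+5+8 = 21; overall finish 21 days.
AVSetup finishes as early as 18 and must finish by 21.
Slack of AVSetup = 16 − 13 = 3 days.

3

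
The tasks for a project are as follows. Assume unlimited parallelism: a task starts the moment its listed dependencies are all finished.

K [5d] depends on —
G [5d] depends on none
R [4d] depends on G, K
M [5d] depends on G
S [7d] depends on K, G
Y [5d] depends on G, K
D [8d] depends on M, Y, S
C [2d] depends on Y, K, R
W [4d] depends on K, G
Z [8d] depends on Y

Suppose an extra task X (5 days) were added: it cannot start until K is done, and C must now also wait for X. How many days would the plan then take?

20

Originally the plan takes 20 days.
With X inserted, C now waits for max(Y, K, R, X).
New critical path: K→S→D = 5+7+8 = 20 ⇒ 20 days.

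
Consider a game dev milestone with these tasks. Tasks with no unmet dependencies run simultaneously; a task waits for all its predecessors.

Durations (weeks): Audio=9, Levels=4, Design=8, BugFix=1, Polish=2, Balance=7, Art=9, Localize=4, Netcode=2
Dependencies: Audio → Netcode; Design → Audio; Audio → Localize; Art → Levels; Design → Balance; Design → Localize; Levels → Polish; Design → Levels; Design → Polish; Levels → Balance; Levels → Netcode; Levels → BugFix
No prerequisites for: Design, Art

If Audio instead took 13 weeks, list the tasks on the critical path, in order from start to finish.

Design, Audio, Localize

Baseline: Design→Audio→Localize = 8+9+4 = 21 → 21 weeks.
Audio is on the critical path; changing it to 13 makes that path 25 weeks.
The critical path is still Design→Audio→Localize; finish is now 25 weeks.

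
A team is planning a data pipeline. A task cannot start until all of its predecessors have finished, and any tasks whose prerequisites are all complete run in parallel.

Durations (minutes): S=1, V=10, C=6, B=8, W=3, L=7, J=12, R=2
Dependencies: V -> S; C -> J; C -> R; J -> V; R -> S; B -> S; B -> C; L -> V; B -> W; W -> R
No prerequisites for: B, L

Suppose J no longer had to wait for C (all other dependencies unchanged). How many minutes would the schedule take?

23

Original critical path: B→C→J→V→S = 8+6+12+10+1 = 37 ⇒ 37 minutes.
Without C→J, J's earliest start moves from 14 to 0.
New critical path: J→V→S = 12+10+1 = 23 ⇒ 23 minutes.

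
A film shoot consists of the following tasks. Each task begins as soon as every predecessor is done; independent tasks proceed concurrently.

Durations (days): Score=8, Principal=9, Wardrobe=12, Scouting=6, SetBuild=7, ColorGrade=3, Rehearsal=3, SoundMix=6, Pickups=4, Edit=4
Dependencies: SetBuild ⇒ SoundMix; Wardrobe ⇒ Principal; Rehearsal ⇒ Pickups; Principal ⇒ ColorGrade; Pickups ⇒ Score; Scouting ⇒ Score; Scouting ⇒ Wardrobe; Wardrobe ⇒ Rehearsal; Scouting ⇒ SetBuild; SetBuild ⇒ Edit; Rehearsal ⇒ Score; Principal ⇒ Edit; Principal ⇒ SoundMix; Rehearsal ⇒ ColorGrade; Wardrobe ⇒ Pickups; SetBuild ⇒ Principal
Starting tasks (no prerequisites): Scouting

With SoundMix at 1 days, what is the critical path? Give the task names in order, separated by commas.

As given, the longest chain is Scouting→Wardrobe→Principal→SoundMix = 6+12+9+6 = 33, so the finish is 33 days.
SoundMix is on the critical path; changing it to 1 makes that path 28 days.
Now Scouting→Wardrobe→Rehearsal→Pickups→Score = 6+12+3+4+8 = 33 is longest, so the finish becomes 33 days.

Scouting, Wardrobe, Rehearsal, Pickups, Score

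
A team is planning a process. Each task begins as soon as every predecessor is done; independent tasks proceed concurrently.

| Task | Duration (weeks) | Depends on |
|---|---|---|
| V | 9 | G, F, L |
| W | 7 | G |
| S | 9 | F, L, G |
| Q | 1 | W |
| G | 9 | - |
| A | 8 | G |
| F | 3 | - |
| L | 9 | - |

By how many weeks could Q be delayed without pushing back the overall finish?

1

L→S = 9+9 = 18 sets the makespan at 18 weeks.
The longest chain containing Q totals 17 weeks.
So Q can slip 18 − 17 = 1 week.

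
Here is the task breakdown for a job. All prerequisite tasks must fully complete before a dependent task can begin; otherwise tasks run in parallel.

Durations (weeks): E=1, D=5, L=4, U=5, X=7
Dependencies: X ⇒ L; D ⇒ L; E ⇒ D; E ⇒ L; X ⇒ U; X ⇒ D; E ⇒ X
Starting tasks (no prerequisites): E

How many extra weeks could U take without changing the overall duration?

E→X→D→L = 1+7+5+4 = 17 sets the makespan at 17 weeks.
Longest path through U: 13 weeks (earliest finish 13, latest finish 17).
So U can slip 17 − 13 = 4 weeks.

4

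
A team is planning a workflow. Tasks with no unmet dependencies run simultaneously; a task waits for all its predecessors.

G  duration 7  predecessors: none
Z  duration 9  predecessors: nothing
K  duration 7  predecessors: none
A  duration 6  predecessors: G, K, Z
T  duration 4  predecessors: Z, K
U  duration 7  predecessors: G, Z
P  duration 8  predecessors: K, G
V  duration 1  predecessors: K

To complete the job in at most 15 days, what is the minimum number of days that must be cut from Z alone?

Current finish: 16 days; target: 15.
Z is on every critical path, so each day cut from Z cuts the finish by one (this holds down to a finish of 15).
Need 16 − 15 = 1 day off Z → Z becomes 8 days, finish becomes 15.

1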